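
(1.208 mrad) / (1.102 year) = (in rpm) 3.319e-10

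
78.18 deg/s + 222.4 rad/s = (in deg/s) 1.282e+04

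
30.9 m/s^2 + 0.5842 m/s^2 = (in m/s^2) 31.48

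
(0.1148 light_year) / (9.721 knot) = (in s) 2.172e+14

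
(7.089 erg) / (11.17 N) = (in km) 6.346e-11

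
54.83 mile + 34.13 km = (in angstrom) 1.224e+15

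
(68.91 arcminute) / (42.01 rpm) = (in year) 1.445e-10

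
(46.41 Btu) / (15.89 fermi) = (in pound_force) 6.928e+17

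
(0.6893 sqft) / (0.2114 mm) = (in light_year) 3.202e-14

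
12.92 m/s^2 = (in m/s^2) 12.92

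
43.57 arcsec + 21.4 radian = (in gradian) 1362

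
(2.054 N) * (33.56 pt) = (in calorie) 0.005812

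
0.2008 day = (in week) 0.02869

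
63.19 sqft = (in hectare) 0.0005871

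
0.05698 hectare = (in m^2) 569.8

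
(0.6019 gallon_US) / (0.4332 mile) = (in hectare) 3.268e-10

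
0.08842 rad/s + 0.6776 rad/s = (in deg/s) 43.89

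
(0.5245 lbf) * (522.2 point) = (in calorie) 0.1027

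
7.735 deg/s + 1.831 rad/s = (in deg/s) 112.6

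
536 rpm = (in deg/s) 3216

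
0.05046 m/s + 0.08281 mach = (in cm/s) 2825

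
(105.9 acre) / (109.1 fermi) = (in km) 3.928e+15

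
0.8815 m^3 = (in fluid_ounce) 2.981e+04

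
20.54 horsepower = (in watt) 1.532e+04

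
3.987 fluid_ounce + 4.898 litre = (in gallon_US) 1.325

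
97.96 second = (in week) 0.000162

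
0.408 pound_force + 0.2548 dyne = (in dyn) 1.815e+05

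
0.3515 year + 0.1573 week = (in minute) 1.863e+05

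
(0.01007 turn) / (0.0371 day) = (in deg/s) 0.001131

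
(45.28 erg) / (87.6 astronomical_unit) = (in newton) 3.455e-19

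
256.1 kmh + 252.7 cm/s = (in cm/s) 7367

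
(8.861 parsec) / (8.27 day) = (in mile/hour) 8.56e+11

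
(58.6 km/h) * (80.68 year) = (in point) 1.174e+14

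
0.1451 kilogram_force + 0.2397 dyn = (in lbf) 0.3199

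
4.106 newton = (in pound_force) 0.9231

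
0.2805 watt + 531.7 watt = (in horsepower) 0.7134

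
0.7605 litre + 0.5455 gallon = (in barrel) 0.01777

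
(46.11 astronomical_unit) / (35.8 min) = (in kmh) 1.156e+10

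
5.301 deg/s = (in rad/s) 0.09252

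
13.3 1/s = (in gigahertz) 1.33e-08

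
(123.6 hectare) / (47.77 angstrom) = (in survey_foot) 8.489e+14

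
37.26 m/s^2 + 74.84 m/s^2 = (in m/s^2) 112.1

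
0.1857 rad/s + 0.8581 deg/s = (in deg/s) 11.5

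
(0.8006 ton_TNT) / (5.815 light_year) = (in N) 6.089e-08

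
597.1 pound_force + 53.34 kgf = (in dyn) 3.179e+08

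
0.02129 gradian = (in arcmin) 1.15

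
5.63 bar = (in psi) 81.66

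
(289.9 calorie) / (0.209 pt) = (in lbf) 3.698e+06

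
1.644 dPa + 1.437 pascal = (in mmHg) 0.01201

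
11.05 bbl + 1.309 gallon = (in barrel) 11.08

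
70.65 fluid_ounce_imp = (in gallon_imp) 0.4416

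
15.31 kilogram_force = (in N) 150.1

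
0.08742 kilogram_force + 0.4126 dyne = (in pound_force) 0.1927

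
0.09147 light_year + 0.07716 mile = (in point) 2.453e+18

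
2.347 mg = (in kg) 2.347e-06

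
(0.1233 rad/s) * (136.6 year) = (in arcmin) 1.826e+12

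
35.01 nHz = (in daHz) 3.501e-09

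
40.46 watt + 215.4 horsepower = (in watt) 1.607e+05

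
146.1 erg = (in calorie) 3.492e-06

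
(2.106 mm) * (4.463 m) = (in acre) 2.323e-06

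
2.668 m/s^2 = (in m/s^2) 2.668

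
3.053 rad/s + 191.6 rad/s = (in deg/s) 1.115e+04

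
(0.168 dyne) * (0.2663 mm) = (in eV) 2.792e+09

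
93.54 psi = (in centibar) 644.9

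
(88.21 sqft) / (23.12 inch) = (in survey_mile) 0.008671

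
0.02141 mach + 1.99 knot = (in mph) 18.6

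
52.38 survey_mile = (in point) 2.39e+08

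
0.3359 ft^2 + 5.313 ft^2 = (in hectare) 5.248e-05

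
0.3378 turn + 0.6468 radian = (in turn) 0.4407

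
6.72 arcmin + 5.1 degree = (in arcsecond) 1.876e+04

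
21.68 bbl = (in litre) 3447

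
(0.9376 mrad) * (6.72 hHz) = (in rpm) 6.017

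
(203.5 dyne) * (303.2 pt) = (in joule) 0.0002177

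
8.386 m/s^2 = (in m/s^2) 8.386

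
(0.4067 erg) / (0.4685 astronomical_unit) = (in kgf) 5.917e-20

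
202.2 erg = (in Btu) 1.916e-08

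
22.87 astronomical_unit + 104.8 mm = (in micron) 3.421e+18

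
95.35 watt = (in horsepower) 0.1279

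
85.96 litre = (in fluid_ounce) 2907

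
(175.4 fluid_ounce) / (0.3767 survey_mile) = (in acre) 2.114e-09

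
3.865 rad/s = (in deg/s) 221.4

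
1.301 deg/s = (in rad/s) 0.02271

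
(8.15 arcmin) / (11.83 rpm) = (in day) 2.215e-08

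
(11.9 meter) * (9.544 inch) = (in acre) 0.0007128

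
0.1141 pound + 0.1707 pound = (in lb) 0.2848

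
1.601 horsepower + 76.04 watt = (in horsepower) 1.703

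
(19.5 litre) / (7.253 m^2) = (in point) 7.621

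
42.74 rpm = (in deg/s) 256.4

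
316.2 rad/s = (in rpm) 3019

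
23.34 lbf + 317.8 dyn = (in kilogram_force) 10.59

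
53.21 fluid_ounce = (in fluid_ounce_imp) 55.38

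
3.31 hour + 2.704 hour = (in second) 2.165e+04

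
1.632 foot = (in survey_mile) 0.0003091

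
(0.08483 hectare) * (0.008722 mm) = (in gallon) 1.955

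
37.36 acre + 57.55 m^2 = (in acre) 37.37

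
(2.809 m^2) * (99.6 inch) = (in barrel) 44.7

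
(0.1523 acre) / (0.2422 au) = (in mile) 1.057e-11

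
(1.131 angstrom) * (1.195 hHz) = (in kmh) 4.866e-08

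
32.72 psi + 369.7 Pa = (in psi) 32.77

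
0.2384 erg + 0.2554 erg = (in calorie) 1.18e-08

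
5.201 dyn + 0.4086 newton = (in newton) 0.4087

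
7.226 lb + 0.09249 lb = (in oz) 117.1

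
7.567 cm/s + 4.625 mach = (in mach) 4.625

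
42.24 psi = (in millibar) 2912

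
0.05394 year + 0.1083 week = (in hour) 490.7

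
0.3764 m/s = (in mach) 0.001105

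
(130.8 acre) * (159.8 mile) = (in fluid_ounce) 4.603e+15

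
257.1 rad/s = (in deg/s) 1.473e+04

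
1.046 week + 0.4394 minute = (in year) 0.02006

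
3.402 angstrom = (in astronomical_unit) 2.274e-21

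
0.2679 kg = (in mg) 2.679e+05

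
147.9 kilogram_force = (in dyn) 1.45e+08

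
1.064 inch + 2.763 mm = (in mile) 1.851e-05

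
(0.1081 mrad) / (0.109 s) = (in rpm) 0.00947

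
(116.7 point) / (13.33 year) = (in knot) 1.904e-10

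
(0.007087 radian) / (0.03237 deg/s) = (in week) 2.074e-05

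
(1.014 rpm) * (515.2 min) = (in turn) 522.4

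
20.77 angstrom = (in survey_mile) 1.291e-12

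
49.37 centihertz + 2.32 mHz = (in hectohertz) 0.00496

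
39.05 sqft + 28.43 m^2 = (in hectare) 0.003206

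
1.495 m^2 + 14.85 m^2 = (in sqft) 175.9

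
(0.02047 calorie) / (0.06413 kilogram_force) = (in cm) 13.62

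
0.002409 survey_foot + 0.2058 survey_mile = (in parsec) 1.073e-14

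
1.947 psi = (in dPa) 1.342e+05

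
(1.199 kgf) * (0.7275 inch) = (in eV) 1.356e+18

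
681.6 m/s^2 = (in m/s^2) 681.6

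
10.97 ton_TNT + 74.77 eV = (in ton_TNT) 10.97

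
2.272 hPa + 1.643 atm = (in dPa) 1.667e+06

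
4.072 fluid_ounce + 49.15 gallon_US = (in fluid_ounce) 6295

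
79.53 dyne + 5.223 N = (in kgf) 0.5327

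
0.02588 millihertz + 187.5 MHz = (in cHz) 1.875e+10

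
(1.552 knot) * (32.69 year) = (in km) 8.231e+05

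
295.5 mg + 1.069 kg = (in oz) 37.72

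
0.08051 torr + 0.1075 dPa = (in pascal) 10.74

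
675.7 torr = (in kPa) 90.09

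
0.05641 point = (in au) 1.33e-16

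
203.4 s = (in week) 0.0003363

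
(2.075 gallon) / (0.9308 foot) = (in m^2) 0.02769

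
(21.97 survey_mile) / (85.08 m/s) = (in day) 0.00481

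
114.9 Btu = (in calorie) 2.897e+04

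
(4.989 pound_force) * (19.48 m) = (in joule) 432.3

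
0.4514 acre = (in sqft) 1.966e+04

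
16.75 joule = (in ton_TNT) 4.003e-09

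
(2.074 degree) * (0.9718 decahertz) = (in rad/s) 0.3518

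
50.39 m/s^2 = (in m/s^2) 50.39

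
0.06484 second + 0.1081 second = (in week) 2.859e-07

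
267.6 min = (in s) 1.606e+04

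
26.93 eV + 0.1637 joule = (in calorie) 0.03913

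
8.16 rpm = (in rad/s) 0.8545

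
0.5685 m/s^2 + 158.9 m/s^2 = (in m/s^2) 159.5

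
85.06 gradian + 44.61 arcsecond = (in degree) 76.57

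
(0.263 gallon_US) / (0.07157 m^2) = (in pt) 39.43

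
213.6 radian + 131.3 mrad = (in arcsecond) 4.409e+07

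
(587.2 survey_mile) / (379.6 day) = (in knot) 0.05601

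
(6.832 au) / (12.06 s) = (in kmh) 3.051e+11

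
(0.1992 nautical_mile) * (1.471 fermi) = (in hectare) 5.427e-17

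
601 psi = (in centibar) 4144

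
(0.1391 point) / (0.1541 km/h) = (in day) 1.327e-08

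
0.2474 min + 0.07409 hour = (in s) 281.6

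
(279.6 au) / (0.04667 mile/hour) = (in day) 2.32e+10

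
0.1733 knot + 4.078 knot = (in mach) 0.006423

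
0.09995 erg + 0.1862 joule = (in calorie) 0.0445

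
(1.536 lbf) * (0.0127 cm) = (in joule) 0.0008677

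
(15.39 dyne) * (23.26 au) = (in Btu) 5.076e+05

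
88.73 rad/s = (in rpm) 847.3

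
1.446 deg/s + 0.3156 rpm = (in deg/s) 3.34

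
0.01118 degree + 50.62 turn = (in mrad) 3.181e+05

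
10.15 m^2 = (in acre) 0.002508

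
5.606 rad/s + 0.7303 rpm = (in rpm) 54.26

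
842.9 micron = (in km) 8.429e-07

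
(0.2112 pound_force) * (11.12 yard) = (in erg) 9.553e+07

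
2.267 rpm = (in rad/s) 0.2374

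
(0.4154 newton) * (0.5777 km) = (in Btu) 0.2275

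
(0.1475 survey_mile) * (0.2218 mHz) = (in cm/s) 5.265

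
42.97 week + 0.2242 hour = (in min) 4.332e+05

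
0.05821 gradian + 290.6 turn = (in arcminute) 6.277e+06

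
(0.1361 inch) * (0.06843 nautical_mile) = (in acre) 0.0001083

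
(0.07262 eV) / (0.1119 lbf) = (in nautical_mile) 1.262e-23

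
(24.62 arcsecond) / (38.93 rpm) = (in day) 3.389e-10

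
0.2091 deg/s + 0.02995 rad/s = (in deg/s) 1.925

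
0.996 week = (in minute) 1.004e+04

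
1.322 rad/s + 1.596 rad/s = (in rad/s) 2.918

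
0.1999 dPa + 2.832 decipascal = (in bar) 3.032e-06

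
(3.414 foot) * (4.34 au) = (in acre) 1.669e+08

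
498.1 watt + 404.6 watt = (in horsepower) 1.211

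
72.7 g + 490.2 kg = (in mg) 4.903e+08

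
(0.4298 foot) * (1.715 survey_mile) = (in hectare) 0.03616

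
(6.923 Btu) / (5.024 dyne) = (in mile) 9.034e+04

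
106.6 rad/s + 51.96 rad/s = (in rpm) 1514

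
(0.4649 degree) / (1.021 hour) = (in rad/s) 2.208e-06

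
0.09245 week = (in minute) 931.9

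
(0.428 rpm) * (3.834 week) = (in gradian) 6.616e+06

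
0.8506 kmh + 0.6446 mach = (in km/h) 791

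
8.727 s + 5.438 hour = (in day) 0.2267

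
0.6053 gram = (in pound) 0.001334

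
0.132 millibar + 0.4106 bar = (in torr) 308.1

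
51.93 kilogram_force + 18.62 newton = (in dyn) 5.279e+07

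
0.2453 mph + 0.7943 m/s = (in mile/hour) 2.022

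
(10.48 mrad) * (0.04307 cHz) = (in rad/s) 4.514e-06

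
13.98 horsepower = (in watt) 1.042e+04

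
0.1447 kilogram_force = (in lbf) 0.319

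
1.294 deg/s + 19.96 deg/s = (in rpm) 3.542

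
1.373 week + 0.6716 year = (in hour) 6114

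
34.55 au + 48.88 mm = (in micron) 5.169e+18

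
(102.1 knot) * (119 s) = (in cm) 6.25e+05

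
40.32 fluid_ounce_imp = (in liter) 1.146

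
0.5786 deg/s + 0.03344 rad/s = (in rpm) 0.4158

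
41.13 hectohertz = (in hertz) 4113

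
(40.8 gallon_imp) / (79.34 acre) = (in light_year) 6.106e-23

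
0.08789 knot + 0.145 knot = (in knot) 0.2329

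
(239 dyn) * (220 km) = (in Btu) 0.4984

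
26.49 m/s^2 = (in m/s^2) 26.49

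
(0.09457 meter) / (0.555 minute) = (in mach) 8.34e-06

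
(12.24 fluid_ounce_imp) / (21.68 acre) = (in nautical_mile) 2.14e-12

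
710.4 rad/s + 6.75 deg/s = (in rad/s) 710.5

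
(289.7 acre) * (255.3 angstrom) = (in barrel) 0.1883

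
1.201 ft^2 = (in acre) 2.757e-05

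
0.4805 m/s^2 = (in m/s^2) 0.4805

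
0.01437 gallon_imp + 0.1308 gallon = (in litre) 0.5605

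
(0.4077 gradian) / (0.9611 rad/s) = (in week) 1.102e-08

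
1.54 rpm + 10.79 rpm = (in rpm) 12.33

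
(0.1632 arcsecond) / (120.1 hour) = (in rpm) 1.748e-11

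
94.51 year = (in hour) 8.279e+05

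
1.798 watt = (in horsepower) 0.002411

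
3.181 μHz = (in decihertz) 3.181e-05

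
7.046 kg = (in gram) 7046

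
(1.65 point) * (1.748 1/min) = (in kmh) 6.105e-05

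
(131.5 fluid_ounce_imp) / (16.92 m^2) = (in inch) 0.008694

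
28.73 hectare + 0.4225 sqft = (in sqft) 3.092e+06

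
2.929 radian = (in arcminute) 1.007e+04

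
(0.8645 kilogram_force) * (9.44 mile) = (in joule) 1.288e+05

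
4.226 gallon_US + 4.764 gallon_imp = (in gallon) 9.947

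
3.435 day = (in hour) 82.44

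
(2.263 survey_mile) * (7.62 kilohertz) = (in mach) 8.15e+04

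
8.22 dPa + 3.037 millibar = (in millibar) 3.045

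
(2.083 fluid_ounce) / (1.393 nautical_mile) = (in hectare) 2.388e-12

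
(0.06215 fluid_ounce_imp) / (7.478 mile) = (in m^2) 1.467e-10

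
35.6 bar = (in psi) 516.3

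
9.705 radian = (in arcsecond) 2.002e+06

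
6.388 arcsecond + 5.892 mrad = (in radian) 0.005923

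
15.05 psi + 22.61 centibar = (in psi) 18.33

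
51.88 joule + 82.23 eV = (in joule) 51.88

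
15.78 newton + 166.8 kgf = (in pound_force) 371.3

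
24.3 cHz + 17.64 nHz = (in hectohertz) 0.00243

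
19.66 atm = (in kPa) 1992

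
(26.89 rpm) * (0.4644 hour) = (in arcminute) 1.618e+07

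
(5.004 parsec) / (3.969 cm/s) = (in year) 1.234e+11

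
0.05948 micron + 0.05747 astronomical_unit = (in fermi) 8.597e+24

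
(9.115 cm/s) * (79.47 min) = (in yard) 475.3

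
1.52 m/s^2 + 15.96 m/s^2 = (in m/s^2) 17.48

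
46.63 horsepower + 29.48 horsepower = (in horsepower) 76.11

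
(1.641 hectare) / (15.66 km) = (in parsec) 3.396e-17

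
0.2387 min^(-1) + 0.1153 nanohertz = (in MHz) 3.978e-09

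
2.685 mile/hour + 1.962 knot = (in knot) 4.295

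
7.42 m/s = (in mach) 0.02179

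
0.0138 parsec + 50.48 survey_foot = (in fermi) 4.258e+29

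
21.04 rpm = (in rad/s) 2.203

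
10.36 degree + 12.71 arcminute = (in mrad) 184.5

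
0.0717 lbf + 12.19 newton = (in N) 12.51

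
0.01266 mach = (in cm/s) 431.1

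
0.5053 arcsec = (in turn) 3.899e-07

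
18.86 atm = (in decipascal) 1.911e+07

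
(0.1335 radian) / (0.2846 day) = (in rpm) 5.184e-05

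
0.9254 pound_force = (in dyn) 4.116e+05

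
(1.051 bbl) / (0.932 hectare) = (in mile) 1.114e-08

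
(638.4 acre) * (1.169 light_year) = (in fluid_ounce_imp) 1.006e+27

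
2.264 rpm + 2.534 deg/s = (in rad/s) 0.2813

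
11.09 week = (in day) 77.63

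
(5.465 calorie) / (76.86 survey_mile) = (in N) 0.0001849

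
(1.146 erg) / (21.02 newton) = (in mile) 3.388e-12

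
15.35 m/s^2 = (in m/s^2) 15.35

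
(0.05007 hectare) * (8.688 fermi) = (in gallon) 1.149e-09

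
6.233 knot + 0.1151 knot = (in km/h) 11.76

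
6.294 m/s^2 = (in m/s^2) 6.294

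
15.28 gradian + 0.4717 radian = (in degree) 40.78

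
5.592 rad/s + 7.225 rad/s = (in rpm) 122.4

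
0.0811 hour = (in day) 0.003379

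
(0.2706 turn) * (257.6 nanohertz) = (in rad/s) 4.38e-07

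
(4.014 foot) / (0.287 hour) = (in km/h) 0.004263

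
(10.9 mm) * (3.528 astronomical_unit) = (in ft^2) 6.192e+10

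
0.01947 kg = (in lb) 0.04292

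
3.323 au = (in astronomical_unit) 3.323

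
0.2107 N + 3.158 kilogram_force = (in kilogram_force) 3.179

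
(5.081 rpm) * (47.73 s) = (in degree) 1455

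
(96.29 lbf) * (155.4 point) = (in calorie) 5.612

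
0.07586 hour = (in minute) 4.552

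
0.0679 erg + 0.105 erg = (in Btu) 1.639e-11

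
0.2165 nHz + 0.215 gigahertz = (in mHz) 2.15e+11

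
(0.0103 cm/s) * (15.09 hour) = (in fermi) 5.595e+15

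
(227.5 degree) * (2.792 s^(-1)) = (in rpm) 105.9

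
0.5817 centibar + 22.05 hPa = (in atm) 0.0275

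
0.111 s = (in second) 0.111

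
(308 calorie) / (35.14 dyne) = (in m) 3.667e+06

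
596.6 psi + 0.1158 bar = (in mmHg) 3.094e+04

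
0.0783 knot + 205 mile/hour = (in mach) 0.2693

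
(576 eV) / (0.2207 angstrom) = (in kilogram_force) 4.264e-07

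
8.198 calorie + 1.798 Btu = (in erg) 1.931e+10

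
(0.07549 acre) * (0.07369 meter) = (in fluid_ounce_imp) 7.923e+05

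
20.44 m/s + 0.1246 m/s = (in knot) 39.97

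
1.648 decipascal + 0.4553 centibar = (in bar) 0.004555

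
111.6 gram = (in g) 111.6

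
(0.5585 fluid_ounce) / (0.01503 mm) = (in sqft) 11.83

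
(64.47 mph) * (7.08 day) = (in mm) 1.763e+10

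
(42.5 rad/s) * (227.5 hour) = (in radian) 3.481e+07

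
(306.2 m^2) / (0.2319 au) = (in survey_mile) 5.484e-12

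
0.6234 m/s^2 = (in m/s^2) 0.6234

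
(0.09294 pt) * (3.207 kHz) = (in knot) 0.2044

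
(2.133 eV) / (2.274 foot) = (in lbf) 1.108e-19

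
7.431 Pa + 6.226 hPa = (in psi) 0.09138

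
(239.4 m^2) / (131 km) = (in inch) 0.07195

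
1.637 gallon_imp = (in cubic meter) 0.007442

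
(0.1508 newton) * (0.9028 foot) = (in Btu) 3.933e-05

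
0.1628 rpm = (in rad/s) 0.01705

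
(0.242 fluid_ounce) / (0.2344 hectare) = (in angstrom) 30.53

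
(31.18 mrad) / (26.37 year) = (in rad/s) 3.749e-11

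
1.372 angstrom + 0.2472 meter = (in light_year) 2.613e-17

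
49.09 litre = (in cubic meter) 0.04909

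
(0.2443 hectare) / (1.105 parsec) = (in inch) 2.821e-12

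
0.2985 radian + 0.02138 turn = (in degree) 24.8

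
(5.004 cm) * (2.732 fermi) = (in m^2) 1.367e-16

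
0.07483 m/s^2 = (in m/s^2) 0.07483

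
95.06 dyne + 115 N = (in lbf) 25.85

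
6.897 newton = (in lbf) 1.551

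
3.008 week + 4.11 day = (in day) 25.17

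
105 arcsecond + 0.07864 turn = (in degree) 28.34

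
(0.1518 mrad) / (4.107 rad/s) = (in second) 3.696e-05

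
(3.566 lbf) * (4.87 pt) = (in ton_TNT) 6.513e-12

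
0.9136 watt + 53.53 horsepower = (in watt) 3.992e+04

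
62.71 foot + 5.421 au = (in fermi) 8.11e+26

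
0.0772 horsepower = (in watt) 57.57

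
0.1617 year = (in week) 8.431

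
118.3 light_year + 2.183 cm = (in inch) 4.406e+19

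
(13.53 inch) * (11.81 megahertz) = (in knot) 7.889e+06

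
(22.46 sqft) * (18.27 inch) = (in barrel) 6.09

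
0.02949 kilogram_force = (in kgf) 0.02949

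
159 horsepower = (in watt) 1.186e+05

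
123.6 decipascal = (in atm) 0.000122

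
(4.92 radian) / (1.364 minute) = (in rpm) 0.5741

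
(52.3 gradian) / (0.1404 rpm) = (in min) 0.9313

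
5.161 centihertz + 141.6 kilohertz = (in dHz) 1.416e+06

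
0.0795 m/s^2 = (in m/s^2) 0.0795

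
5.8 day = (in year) 0.01589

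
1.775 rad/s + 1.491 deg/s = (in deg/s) 103.2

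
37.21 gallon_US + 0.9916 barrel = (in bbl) 1.878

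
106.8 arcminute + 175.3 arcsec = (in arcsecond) 6583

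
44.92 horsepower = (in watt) 3.35e+04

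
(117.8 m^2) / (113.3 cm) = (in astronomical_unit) 6.95e-10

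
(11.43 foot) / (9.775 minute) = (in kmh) 0.02138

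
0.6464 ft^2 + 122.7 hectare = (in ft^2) 1.321e+07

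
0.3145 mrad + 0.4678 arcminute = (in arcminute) 1.549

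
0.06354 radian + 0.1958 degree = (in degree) 3.836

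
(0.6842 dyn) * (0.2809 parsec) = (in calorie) 1.417e+10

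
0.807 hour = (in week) 0.004804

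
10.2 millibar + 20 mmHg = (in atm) 0.03638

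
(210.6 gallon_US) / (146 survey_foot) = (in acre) 4.427e-06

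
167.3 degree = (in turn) 0.4647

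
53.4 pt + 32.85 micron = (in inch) 0.743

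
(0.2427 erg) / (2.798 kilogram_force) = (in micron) 0.0008845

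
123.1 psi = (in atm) 8.376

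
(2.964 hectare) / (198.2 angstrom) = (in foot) 4.906e+12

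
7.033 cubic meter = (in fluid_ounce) 2.378e+05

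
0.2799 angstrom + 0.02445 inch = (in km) 6.21e-07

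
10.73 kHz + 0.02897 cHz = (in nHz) 1.073e+13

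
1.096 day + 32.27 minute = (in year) 0.003064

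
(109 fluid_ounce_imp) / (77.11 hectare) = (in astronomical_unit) 2.685e-20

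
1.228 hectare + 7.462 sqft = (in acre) 3.035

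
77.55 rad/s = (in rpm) 740.5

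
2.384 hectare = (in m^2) 2.384e+04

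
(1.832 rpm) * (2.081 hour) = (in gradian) 9.15e+04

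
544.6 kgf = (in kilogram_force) 544.6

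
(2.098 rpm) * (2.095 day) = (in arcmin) 1.367e+08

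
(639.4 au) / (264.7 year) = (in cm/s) 1.146e+06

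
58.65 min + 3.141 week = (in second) 1.903e+06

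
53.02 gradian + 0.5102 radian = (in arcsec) 2.77e+05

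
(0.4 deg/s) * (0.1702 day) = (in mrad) 1.027e+05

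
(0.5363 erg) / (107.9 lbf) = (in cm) 1.117e-08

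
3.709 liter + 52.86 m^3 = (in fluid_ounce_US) 1.788e+06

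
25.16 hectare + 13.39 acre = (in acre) 75.56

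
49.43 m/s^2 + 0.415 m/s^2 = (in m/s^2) 49.84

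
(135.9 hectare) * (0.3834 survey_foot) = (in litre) 1.588e+08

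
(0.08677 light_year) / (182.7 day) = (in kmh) 1.872e+08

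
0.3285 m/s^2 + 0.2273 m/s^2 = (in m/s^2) 0.5558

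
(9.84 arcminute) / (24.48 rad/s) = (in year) 3.708e-12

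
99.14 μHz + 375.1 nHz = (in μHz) 99.52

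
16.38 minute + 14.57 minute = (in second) 1857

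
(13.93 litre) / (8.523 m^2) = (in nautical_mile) 8.825e-07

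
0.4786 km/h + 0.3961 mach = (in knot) 262.4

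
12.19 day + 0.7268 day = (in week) 1.845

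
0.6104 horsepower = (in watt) 455.2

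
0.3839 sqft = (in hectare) 3.567e-06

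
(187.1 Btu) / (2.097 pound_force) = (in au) 1.415e-07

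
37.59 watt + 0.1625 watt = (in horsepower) 0.05063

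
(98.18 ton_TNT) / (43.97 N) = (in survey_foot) 3.065e+10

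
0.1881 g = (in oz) 0.006635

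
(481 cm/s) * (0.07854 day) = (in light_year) 3.45e-12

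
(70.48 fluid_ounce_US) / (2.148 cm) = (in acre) 2.398e-05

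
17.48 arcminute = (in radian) 0.005085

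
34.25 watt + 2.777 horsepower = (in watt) 2105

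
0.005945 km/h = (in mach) 4.85e-06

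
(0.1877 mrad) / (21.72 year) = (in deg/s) 1.57e-11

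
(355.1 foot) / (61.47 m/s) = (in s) 1.761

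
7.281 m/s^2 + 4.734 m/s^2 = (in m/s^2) 12.02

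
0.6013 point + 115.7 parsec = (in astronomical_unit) 2.386e+07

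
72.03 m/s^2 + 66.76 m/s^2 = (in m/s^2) 138.8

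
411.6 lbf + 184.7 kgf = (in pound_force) 818.8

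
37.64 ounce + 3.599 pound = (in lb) 5.952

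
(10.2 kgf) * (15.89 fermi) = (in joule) 1.589e-12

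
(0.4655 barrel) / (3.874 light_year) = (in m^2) 2.019e-18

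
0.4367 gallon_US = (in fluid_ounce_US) 55.9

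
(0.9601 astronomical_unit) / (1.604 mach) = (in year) 8.339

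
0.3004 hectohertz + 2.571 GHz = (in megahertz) 2571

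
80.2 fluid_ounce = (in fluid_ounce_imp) 83.48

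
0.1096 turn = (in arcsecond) 1.42e+05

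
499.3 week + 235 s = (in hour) 8.388e+04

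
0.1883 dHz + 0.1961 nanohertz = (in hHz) 0.0001883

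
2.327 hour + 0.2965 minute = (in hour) 2.332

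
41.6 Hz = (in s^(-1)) 41.6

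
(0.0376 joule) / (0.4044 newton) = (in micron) 9.298e+04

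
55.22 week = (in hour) 9277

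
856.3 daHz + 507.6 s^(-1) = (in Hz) 9071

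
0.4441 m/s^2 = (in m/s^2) 0.4441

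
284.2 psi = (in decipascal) 1.959e+07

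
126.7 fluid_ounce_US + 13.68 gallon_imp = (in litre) 65.94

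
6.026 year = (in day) 2199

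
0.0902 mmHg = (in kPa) 0.01203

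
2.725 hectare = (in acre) 6.734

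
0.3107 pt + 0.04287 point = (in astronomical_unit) 8.338e-16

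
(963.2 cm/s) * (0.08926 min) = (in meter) 51.59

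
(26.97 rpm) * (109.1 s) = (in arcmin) 1.059e+06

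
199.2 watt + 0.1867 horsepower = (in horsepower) 0.4538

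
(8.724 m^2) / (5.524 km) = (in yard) 0.001727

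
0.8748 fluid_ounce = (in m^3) 2.587e-05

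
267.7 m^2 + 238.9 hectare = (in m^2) 2.389e+06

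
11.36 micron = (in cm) 0.001136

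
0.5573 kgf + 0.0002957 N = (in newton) 5.466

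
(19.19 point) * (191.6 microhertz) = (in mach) 3.809e-09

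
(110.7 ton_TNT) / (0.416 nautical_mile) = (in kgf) 6.13e+07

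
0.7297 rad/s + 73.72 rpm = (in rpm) 80.69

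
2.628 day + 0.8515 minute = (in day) 2.629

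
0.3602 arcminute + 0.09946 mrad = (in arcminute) 0.7021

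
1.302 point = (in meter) 0.0004593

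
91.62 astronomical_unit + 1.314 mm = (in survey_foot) 4.497e+13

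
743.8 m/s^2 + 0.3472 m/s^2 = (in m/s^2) 744.1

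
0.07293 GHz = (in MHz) 72.93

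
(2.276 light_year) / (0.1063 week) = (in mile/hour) 7.492e+11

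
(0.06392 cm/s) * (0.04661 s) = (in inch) 0.001173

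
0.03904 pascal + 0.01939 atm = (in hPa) 19.65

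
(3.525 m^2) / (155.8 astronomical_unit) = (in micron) 1.512e-07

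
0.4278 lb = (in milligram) 1.94e+05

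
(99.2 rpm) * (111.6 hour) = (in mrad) 4.174e+09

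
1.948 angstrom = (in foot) 6.391e-10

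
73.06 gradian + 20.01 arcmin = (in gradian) 73.43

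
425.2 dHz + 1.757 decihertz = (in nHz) 4.27e+10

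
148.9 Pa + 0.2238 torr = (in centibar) 0.1787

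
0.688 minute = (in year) 1.309e-06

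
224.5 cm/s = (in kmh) 8.082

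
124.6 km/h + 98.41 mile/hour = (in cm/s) 7860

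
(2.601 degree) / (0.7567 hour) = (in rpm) 0.0001591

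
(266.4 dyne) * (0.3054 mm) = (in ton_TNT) 1.945e-16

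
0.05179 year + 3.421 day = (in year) 0.06116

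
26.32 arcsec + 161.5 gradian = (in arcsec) 5.233e+05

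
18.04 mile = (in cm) 2.903e+06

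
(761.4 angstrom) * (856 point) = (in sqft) 2.475e-07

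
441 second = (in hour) 0.1225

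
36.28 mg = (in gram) 0.03628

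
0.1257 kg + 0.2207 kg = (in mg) 3.464e+05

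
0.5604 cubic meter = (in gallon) 148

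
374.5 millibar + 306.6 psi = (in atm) 21.23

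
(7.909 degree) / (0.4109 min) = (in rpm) 0.05347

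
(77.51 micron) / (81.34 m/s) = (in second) 9.529e-07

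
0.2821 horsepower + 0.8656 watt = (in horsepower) 0.2833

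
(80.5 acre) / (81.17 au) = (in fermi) 2.683e+07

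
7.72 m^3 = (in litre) 7720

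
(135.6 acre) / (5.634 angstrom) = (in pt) 2.761e+18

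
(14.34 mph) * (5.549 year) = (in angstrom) 1.122e+19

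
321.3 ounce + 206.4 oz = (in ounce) 527.7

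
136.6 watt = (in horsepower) 0.1832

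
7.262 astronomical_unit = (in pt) 3.08e+15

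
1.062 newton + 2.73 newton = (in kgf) 0.3867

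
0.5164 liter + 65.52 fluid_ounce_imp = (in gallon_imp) 0.5231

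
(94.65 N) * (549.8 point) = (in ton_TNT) 4.388e-09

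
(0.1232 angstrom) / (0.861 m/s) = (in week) 2.366e-17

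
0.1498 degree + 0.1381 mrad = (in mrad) 2.753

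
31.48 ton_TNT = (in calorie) 3.148e+10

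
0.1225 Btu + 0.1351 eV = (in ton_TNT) 3.089e-08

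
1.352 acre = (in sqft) 5.889e+04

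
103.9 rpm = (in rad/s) 10.88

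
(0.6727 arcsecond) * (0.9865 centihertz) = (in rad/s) 3.217e-08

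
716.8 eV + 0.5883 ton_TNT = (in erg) 2.461e+16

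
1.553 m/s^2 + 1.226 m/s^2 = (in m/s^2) 2.779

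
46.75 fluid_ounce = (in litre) 1.383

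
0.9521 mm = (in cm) 0.09521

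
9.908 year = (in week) 516.6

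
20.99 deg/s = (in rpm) 3.498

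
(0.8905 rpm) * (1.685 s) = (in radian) 0.1571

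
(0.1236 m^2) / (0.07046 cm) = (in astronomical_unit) 1.173e-09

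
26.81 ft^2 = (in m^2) 2.491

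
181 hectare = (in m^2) 1.81e+06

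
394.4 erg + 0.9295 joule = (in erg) 9.295e+06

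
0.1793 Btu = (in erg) 1.892e+09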